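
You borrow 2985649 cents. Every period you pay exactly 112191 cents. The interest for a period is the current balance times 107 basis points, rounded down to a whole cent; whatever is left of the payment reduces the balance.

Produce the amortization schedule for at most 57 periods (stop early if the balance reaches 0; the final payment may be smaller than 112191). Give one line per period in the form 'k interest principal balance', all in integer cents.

1. interest=⌊2985649·107/10000⌋=31946; principal=112191-31946=80245; balance=2985649-80245=2905404
2. interest=⌊2905404·107/10000⌋=31087; principal=112191-31087=81104; balance=2905404-81104=2824300
3. interest=⌊2824300·107/10000⌋=30220; principal=112191-30220=81971; balance=2824300-81971=2742329
4. interest=⌊2742329·107/10000⌋=29342; principal=112191-29342=82849; balance=2742329-82849=2659480
5. interest=⌊2659480·107/10000⌋=28456; principal=112191-28456=83735; balance=2659480-83735=2575745
6. interest=⌊2575745·107/10000⌋=27560; principal=112191-27560=84631; balance=2575745-84631=2491114
7. interest=⌊2491114·107/10000⌋=26654; principal=112191-26654=85537; balance=2491114-85537=2405577
8. interest=⌊2405577·107/10000⌋=25739; principal=112191-25739=86452; balance=2405577-86452=2319125
9. interest=⌊2319125·107/10000⌋=24814; principal=112191-24814=87377; balance=2319125-87377=2231748
10. interest=⌊2231748·107/10000⌋=23879; principal=112191-23879=88312; balance=2231748-88312=2143436
11. interest=⌊2143436·107/10000⌋=22934; principal=112191-22934=89257; balance=2143436-89257=2054179
12. interest=⌊2054179·107/10000⌋=21979; principal=112191-21979=90212; balance=2054179-90212=1963967
13. interest=⌊1963967·107/10000⌋=21014; principal=112191-21014=91177; balance=1963967-91177=1872790
14. interest=⌊1872790·107/10000⌋=20038; principal=112191-20038=92153; balance=1872790-92153=1780637
15. interest=⌊1780637·107/10000⌋=19052; principal=112191-19052=93139; balance=1780637-93139=1687498
16. interest=⌊1687498·107/10000⌋=18056; principal=112191-18056=94135; balance=1687498-94135=1593363
17. interest=⌊1593363·107/10000⌋=17048; principal=112191-17048=95143; balance=1593363-95143=1498220
18. interest=⌊1498220·107/10000⌋=16030; principal=112191-16030=96161; balance=1498220-96161=1402059
19. interest=⌊1402059·107/10000⌋=15002; principal=112191-15002=97189; balance=1402059-97189=1304870
20. interest=⌊1304870·107/10000⌋=13962; principal=112191-13962=98229; balance=1304870-98229=1206641
21. interest=⌊1206641·107/10000⌋=12911; principal=112191-12911=99280; balance=1206641-99280=1107361
22. interest=⌊1107361·107/10000⌋=11848; principal=112191-11848=100343; balance=1107361-100343=1007018
23. interest=⌊1007018·107/10000⌋=10775; principal=112191-10775=101416; balance=1007018-101416=905602
24. interest=⌊905602·107/10000⌋=9689; principal=112191-9689=102502; balance=905602-102502=803100
25. interest=⌊803100·107/10000⌋=8593; principal=112191-8593=103598; balance=803100-103598=699502
26. interest=⌊699502·107/10000⌋=7484; principal=112191-7484=104707; balance=699502-104707=594795
27. interest=⌊594795·107/10000⌋=6364; principal=112191-6364=105827; balance=594795-105827=488968
28. interest=⌊488968·107/10000⌋=5231; principal=112191-5231=106960; balance=488968-106960=382008
29. interest=⌊382008·107/10000⌋=4087; principal=112191-4087=108104; balance=382008-108104=273904
30. interest=⌊273904·107/10000⌋=2930; principal=112191-2930=109261; balance=273904-109261=164643
31. interest=⌊164643·107/10000⌋=1761; principal=112191-1761=110430; balance=164643-110430=54213
32. interest=⌊54213·107/10000⌋=580; principal=min(112191-580,54213)=54213; balance=54213-54213=0

1 31946 80245 2905404
2 31087 81104 2824300
3 30220 81971 2742329
4 29342 82849 2659480
5 28456 83735 2575745
6 27560 84631 2491114
7 26654 85537 2405577
8 25739 86452 2319125
9 24814 87377 2231748
10 23879 88312 2143436
11 22934 89257 2054179
12 21979 90212 1963967
13 21014 91177 1872790
14 20038 92153 1780637
15 19052 93139 1687498
16 18056 94135 1593363
17 17048 95143 1498220
18 16030 96161 1402059
19 15002 97189 1304870
20 13962 98229 1206641
21 12911 99280 1107361
22 11848 100343 1007018
23 10775 101416 905602
24 9689 102502 803100
25 8593 103598 699502
26 7484 104707 594795
27 6364 105827 488968
28 5231 106960 382008
29 4087 108104 273904
30 2930 109261 164643
31 1761 110430 54213
32 580 54213 0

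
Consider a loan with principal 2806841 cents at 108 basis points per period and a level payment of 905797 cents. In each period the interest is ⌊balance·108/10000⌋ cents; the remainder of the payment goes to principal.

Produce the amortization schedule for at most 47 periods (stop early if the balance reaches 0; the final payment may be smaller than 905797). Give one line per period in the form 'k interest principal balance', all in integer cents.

1. interest=⌊2806841·108/10000⌋=30313; principal=905797-30313=875484; balance=2806841-875484=1931357
2. interest=⌊1931357·108/10000⌋=20858; principal=905797-20858=884939; balance=1931357-884939=1046418
3. interest=⌊1046418·108/10000⌋=11301; principal=905797-11301=894496; balance=1046418-894496=151922
4. interest=⌊151922·108/10000⌋=1640; principal=min(905797-1640,151922)=151922; balance=151922-151922=0

1 30313 875484 1931357
2 20858 884939 1046418
3 11301 894496 151922
4 1640 151922 0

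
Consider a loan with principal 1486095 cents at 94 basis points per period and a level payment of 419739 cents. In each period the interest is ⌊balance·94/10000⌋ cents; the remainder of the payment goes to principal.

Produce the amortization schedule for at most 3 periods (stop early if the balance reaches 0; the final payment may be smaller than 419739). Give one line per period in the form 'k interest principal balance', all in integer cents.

1 13969 405770 1080325
2 10155 409584 670741
3 6304 413435 257306

1. interest=⌊1486095·94/10000⌋=13969; principal=419739-13969=405770; balance=1486095-405770=1080325
2. interest=⌊1080325·94/10000⌋=10155; principal=419739-10155=409584; balance=1080325-409584=670741
3. interest=⌊670741·94/10000⌋=6304; principal=419739-6304=413435; balance=670741-413435=257306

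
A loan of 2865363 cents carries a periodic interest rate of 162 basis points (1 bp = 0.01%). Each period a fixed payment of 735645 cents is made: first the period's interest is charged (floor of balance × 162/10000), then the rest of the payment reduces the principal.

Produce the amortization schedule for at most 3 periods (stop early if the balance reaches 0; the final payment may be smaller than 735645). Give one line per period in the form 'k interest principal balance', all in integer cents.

1. interest=⌊2865363·162/10000⌋=46418; principal=735645-46418=689227; balance=2865363-689227=2176136
2. interest=⌊2176136·162/10000⌋=35253; principal=735645-35253=700392; balance=2176136-700392=1475744
3. interest=⌊1475744·162/10000⌋=23907; principal=735645-23907=711738; balance=1475744-711738=764006

1 46418 689227 2176136
2 35253 700392 1475744
3 23907 711738 764006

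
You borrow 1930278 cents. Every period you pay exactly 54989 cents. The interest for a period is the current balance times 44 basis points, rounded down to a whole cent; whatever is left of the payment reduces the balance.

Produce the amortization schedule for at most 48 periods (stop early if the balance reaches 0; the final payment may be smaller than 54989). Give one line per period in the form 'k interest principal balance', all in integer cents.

1 8493 46496 1883782
2 8288 46701 1837081
3 8083 46906 1790175
4 7876 47113 1743062
5 7669 47320 1695742
6 7461 47528 1648214
7 7252 47737 1600477
8 7042 47947 1552530
9 6831 48158 1504372
10 6619 48370 1456002
11 6406 48583 1407419
12 6192 48797 1358622
13 5977 49012 1309610
14 5762 49227 1260383
15 5545 49444 1210939
16 5328 49661 1161278
17 5109 49880 1111398
18 4890 50099 1061299
19 4669 50320 1010979
20 4448 50541 960438
21 4225 50764 909674
22 4002 50987 858687
23 3778 51211 807476
24 3552 51437 756039
25 3326 51663 704376
26 3099 51890 652486
27 2870 52119 600367
28 2641 52348 548019
29 2411 52578 495441
30 2179 52810 442631
31 1947 53042 389589
32 1714 53275 336314
33 1479 53510 282804
34 1244 53745 229059
35 1007 53982 175077
36 770 54219 120858
37 531 54458 66400
38 292 54697 11703
39 51 11703 0

1. interest=⌊1930278·44/10000⌋=8493; principal=54989-8493=46496; balance=1930278-46496=1883782
2. interest=⌊1883782·44/10000⌋=8288; principal=54989-8288=46701; balance=1883782-46701=1837081
3. interest=⌊1837081·44/10000⌋=8083; principal=54989-8083=46906; balance=1837081-46906=1790175
4. interest=⌊1790175·44/10000⌋=7876; principal=54989-7876=47113; balance=1790175-47113=1743062
5. interest=⌊1743062·44/10000⌋=7669; principal=54989-7669=47320; balance=1743062-47320=1695742
6. interest=⌊1695742·44/10000⌋=7461; principal=54989-7461=47528; balance=1695742-47528=1648214
7. interest=⌊1648214·44/10000⌋=7252; principal=54989-7252=47737; balance=1648214-47737=1600477
8. interest=⌊1600477·44/10000⌋=7042; principal=54989-7042=47947; balance=1600477-47947=1552530
9. interest=⌊1552530·44/10000⌋=6831; principal=54989-6831=48158; balance=1552530-48158=1504372
10. interest=⌊1504372·44/10000⌋=6619; principal=54989-6619=48370; balance=1504372-48370=1456002
11. interest=⌊1456002·44/10000⌋=6406; principal=54989-6406=48583; balance=1456002-48583=1407419
12. interest=⌊1407419·44/10000⌋=6192; principal=54989-6192=48797; balance=1407419-48797=1358622
13. interest=⌊1358622·44/10000⌋=5977; principal=54989-5977=49012; balance=1358622-49012=1309610
14. interest=⌊1309610·44/10000⌋=5762; principal=54989-5762=49227; balance=1309610-49227=1260383
15. interest=⌊1260383·44/10000⌋=5545; principal=54989-5545=49444; balance=1260383-49444=1210939
16. interest=⌊1210939·44/10000⌋=5328; principal=54989-5328=49661; balance=1210939-49661=1161278
17. interest=⌊1161278·44/10000⌋=5109; principal=54989-5109=49880; balance=1161278-49880=1111398
18. interest=⌊1111398·44/10000⌋=4890; principal=54989-4890=50099; balance=1111398-50099=1061299
19. interest=⌊1061299·44/10000⌋=4669; principal=54989-4669=50320; balance=1061299-50320=1010979
20. interest=⌊1010979·44/10000⌋=4448; principal=54989-4448=50541; balance=1010979-50541=960438
21. interest=⌊960438·44/10000⌋=4225; principal=54989-4225=50764; balance=960438-50764=909674
22. interest=⌊909674·44/10000⌋=4002; principal=54989-4002=50987; balance=909674-50987=858687
23. interest=⌊858687·44/10000⌋=3778; principal=54989-3778=51211; balance=858687-51211=807476
24. interest=⌊807476·44/10000⌋=3552; principal=54989-3552=51437; balance=807476-51437=756039
25. interest=⌊756039·44/10000⌋=3326; principal=54989-3326=51663; balance=756039-51663=704376
26. interest=⌊704376·44/10000⌋=3099; principal=54989-3099=51890; balance=704376-51890=652486
27. interest=⌊652486·44/10000⌋=2870; principal=54989-2870=52119; balance=652486-52119=600367
28. interest=⌊600367·44/10000⌋=2641; principal=54989-2641=52348; balance=600367-52348=548019
29. interest=⌊548019·44/10000⌋=2411; principal=54989-2411=52578; balance=548019-52578=495441
30. interest=⌊495441·44/10000⌋=2179; principal=54989-2179=52810; balance=495441-52810=442631
31. interest=⌊442631·44/10000⌋=1947; principal=54989-1947=53042; balance=442631-53042=389589
32. interest=⌊389589·44/10000⌋=1714; principal=54989-1714=53275; balance=389589-53275=336314
33. interest=⌊336314·44/10000⌋=1479; principal=54989-1479=53510; balance=336314-53510=282804
34. interest=⌊282804·44/10000⌋=1244; principal=54989-1244=53745; balance=282804-53745=229059
35. interest=⌊229059·44/10000⌋=1007; principal=54989-1007=53982; balance=229059-53982=175077
36. interest=⌊175077·44/10000⌋=770; principal=54989-770=54219; balance=175077-54219=120858
37. interest=⌊120858·44/10000⌋=531; principal=54989-531=54458; balance=120858-54458=66400
38. interest=⌊66400·44/10000⌋=292; principal=54989-292=54697; balance=66400-54697=11703
39. interest=⌊11703·44/10000⌋=51; principal=min(54989-51,11703)=11703; balance=11703-11703=0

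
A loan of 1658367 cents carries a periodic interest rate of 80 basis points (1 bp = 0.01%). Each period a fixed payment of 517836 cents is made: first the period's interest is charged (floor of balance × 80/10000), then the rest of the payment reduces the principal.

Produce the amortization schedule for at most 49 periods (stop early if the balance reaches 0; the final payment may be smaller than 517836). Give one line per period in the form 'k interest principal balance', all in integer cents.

1 13266 504570 1153797
2 9230 508606 645191
3 5161 512675 132516
4 1060 132516 0

1. interest=⌊1658367·80/10000⌋=13266; principal=517836-13266=504570; balance=1658367-504570=1153797
2. interest=⌊1153797·80/10000⌋=9230; principal=517836-9230=508606; balance=1153797-508606=645191
3. interest=⌊645191·80/10000⌋=5161; principal=517836-5161=512675; balance=645191-512675=132516
4. interest=⌊132516·80/10000⌋=1060; principal=min(517836-1060,132516)=132516; balance=132516-132516=0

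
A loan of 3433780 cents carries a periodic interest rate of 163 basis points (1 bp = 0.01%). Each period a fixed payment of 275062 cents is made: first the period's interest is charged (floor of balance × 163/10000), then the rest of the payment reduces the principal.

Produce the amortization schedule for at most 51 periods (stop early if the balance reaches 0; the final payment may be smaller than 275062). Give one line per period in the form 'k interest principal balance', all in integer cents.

1 55970 219092 3214688
2 52399 222663 2992025
3 48770 226292 2765733
4 45081 229981 2535752
5 41332 233730 2302022
6 37522 237540 2064482
7 33651 241411 1823071
8 29716 245346 1577725
9 25716 249346 1328379
10 21652 253410 1074969
11 17521 257541 817428
12 13324 261738 555690
13 9057 266005 289685
14 4721 270341 19344
15 315 19344 0

1. interest=⌊3433780·163/10000⌋=55970; principal=275062-55970=219092; balance=3433780-219092=3214688
2. interest=⌊3214688·163/10000⌋=52399; principal=275062-52399=222663; balance=3214688-222663=2992025
3. interest=⌊2992025·163/10000⌋=48770; principal=275062-48770=226292; balance=2992025-226292=2765733
4. interest=⌊2765733·163/10000⌋=45081; principal=275062-45081=229981; balance=2765733-229981=2535752
5. interest=⌊2535752·163/10000⌋=41332; principal=275062-41332=233730; balance=2535752-233730=2302022
6. interest=⌊2302022·163/10000⌋=37522; principal=275062-37522=237540; balance=2302022-237540=2064482
7. interest=⌊2064482·163/10000⌋=33651; principal=275062-33651=241411; balance=2064482-241411=1823071
8. interest=⌊1823071·163/10000⌋=29716; principal=275062-29716=245346; balance=1823071-245346=1577725
9. interest=⌊1577725·163/10000⌋=25716; principal=275062-25716=249346; balance=1577725-249346=1328379
10. interest=⌊1328379·163/10000⌋=21652; principal=275062-21652=253410; balance=1328379-253410=1074969
11. interest=⌊1074969·163/10000⌋=17521; principal=275062-17521=257541; balance=1074969-257541=817428
12. interest=⌊817428·163/10000⌋=13324; principal=275062-13324=261738; balance=817428-261738=555690
13. interest=⌊555690·163/10000⌋=9057; principal=275062-9057=266005; balance=555690-266005=289685
14. interest=⌊289685·163/10000⌋=4721; principal=275062-4721=270341; balance=289685-270341=19344
15. interest=⌊19344·163/10000⌋=315; principal=min(275062-315,19344)=19344; balance=19344-19344=0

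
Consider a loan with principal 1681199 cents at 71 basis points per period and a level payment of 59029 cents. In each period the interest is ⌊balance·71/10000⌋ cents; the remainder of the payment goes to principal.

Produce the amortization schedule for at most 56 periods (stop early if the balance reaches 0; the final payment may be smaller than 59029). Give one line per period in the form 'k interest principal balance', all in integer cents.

1 11936 47093 1634106
2 11602 47427 1586679
3 11265 47764 1538915
4 10926 48103 1490812
5 10584 48445 1442367
6 10240 48789 1393578
7 9894 49135 1344443
8 9545 49484 1294959
9 9194 49835 1245124
10 8840 50189 1194935
11 8484 50545 1144390
12 8125 50904 1093486
13 7763 51266 1042220
14 7399 51630 990590
15 7033 51996 938594
16 6664 52365 886229
17 6292 52737 833492
18 5917 53112 780380
19 5540 53489 726891
20 5160 53869 673022
21 4778 54251 618771
22 4393 54636 564135
23 4005 55024 509111
24 3614 55415 453696
25 3221 55808 397888
26 2825 56204 341684
27 2425 56604 285080
28 2024 57005 228075
29 1619 57410 170665
30 1211 57818 112847
31 801 58228 54619
32 387 54619 0

1. interest=⌊1681199·71/10000⌋=11936; principal=59029-11936=47093; balance=1681199-47093=1634106
2. interest=⌊1634106·71/10000⌋=11602; principal=59029-11602=47427; balance=1634106-47427=1586679
3. interest=⌊1586679·71/10000⌋=11265; principal=59029-11265=47764; balance=1586679-47764=1538915
4. interest=⌊1538915·71/10000⌋=10926; principal=59029-10926=48103; balance=1538915-48103=1490812
5. interest=⌊1490812·71/10000⌋=10584; principal=59029-10584=48445; balance=1490812-48445=1442367
6. interest=⌊1442367·71/10000⌋=10240; principal=59029-10240=48789; balance=1442367-48789=1393578
7. interest=⌊1393578·71/10000⌋=9894; principal=59029-9894=49135; balance=1393578-49135=1344443
8. interest=⌊1344443·71/10000⌋=9545; principal=59029-9545=49484; balance=1344443-49484=1294959
9. interest=⌊1294959·71/10000⌋=9194; principal=59029-9194=49835; balance=1294959-49835=1245124
10. interest=⌊1245124·71/10000⌋=8840; principal=59029-8840=50189; balance=1245124-50189=1194935
11. interest=⌊1194935·71/10000⌋=8484; principal=59029-8484=50545; balance=1194935-50545=1144390
12. interest=⌊1144390·71/10000⌋=8125; principal=59029-8125=50904; balance=1144390-50904=1093486
13. interest=⌊1093486·71/10000⌋=7763; principal=59029-7763=51266; balance=1093486-51266=1042220
14. interest=⌊1042220·71/10000⌋=7399; principal=59029-7399=51630; balance=1042220-51630=990590
15. interest=⌊990590·71/10000⌋=7033; principal=59029-7033=51996; balance=990590-51996=938594
16. interest=⌊938594·71/10000⌋=6664; principal=59029-6664=52365; balance=938594-52365=886229
17. interest=⌊886229·71/10000⌋=6292; principal=59029-6292=52737; balance=886229-52737=833492
18. interest=⌊833492·71/10000⌋=5917; principal=59029-5917=53112; balance=833492-53112=780380
19. interest=⌊780380·71/10000⌋=5540; principal=59029-5540=53489; balance=780380-53489=726891
20. interest=⌊726891·71/10000⌋=5160; principal=59029-5160=53869; balance=726891-53869=673022
21. interest=⌊673022·71/10000⌋=4778; principal=59029-4778=54251; balance=673022-54251=618771
22. interest=⌊618771·71/10000⌋=4393; principal=59029-4393=54636; balance=618771-54636=564135
23. interest=⌊564135·71/10000⌋=4005; principal=59029-4005=55024; balance=564135-55024=509111
24. interest=⌊509111·71/10000⌋=3614; principal=59029-3614=55415; balance=509111-55415=453696
25. interest=⌊453696·71/10000⌋=3221; principal=59029-3221=55808; balance=453696-55808=397888
26. interest=⌊397888·71/10000⌋=2825; principal=59029-2825=56204; balance=397888-56204=341684
27. interest=⌊341684·71/10000⌋=2425; principal=59029-2425=56604; balance=341684-56604=285080
28. interest=⌊285080·71/10000⌋=2024; principal=59029-2024=57005; balance=285080-57005=228075
29. interest=⌊228075·71/10000⌋=1619; principal=59029-1619=57410; balance=228075-57410=170665
30. interest=⌊170665·71/10000⌋=1211; principal=59029-1211=57818; balance=170665-57818=112847
31. interest=⌊112847·71/10000⌋=801; principal=59029-801=58228; balance=112847-58228=54619
32. interest=⌊54619·71/10000⌋=387; principal=min(59029-387,54619)=54619; balance=54619-54619=0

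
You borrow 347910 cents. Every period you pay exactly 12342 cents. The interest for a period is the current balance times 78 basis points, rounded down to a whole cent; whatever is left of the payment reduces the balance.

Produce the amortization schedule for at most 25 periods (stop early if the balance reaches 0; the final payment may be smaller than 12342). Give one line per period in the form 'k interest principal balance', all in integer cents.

1. interest=⌊347910·78/10000⌋=2713; principal=12342-2713=9629; balance=347910-9629=338281
2. interest=⌊338281·78/10000⌋=2638; principal=12342-2638=9704; balance=338281-9704=328577
3. interest=⌊328577·78/10000⌋=2562; principal=12342-2562=9780; balance=328577-9780=318797
4. interest=⌊318797·78/10000⌋=2486; principal=12342-2486=9856; balance=318797-9856=308941
5. interest=⌊308941·78/10000⌋=2409; principal=12342-2409=9933; balance=308941-9933=299008
6. interest=⌊299008·78/10000⌋=2332; principal=12342-2332=10010; balance=299008-10010=288998
7. interest=⌊288998·78/10000⌋=2254; principal=12342-2254=10088; balance=288998-10088=278910
8. interest=⌊278910·78/10000⌋=2175; principal=12342-2175=10167; balance=278910-10167=268743
9. interest=⌊268743·78/10000⌋=2096; principal=12342-2096=10246; balance=268743-10246=258497
10. interest=⌊258497·78/10000⌋=2016; principal=12342-2016=10326; balance=258497-10326=248171
11. interest=⌊248171·78/10000⌋=1935; principal=12342-1935=10407; balance=248171-10407=237764
12. interest=⌊237764·78/10000⌋=1854; principal=12342-1854=10488; balance=237764-10488=227276
13. interest=⌊227276·78/10000⌋=1772; principal=12342-1772=10570; balance=227276-10570=216706
14. interest=⌊216706·78/10000⌋=1690; principal=12342-1690=10652; balance=216706-10652=206054
15. interest=⌊206054·78/10000⌋=1607; principal=12342-1607=10735; balance=206054-10735=195319
16. interest=⌊195319·78/10000⌋=1523; principal=12342-1523=10819; balance=195319-10819=184500
17. interest=⌊184500·78/10000⌋=1439; principal=12342-1439=10903; balance=184500-10903=173597
18. interest=⌊173597·78/10000⌋=1354; principal=12342-1354=10988; balance=173597-10988=162609
19. interest=⌊162609·78/10000⌋=1268; principal=12342-1268=11074; balance=162609-11074=151535
20. interest=⌊151535·78/10000⌋=1181; principal=12342-1181=11161; balance=151535-11161=140374
21. interest=⌊140374·78/10000⌋=1094; principal=12342-1094=11248; balance=140374-11248=129126
22. interest=⌊129126·78/10000⌋=1007; principal=12342-1007=11335; balance=129126-11335=117791
23. interest=⌊117791·78/10000⌋=918; principal=12342-918=11424; balance=117791-11424=106367
24. interest=⌊106367·78/10000⌋=829; principal=12342-829=11513; balance=106367-11513=94854
25. interest=⌊94854·78/10000⌋=739; principal=12342-739=11603; balance=94854-11603=83251

1 2713 9629 338281
2 2638 9704 328577
3 2562 9780 318797
4 2486 9856 308941
5 2409 9933 299008
6 2332 10010 288998
7 2254 10088 278910
8 2175 10167 268743
9 2096 10246 258497
10 2016 10326 248171
11 1935 10407 237764
12 1854 10488 227276
13 1772 10570 216706
14 1690 10652 206054
15 1607 10735 195319
16 1523 10819 184500
17 1439 10903 173597
18 1354 10988 162609
19 1268 11074 151535
20 1181 11161 140374
21 1094 11248 129126
22 1007 11335 117791
23 918 11424 106367
24 829 11513 94854
25 739 11603 83251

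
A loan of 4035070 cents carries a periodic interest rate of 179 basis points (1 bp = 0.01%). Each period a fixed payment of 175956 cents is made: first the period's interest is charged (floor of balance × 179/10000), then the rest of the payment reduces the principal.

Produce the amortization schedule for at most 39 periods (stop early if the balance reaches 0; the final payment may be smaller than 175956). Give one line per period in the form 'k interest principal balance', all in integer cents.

1. interest=⌊4035070·179/10000⌋=72227; principal=175956-72227=103729; balance=4035070-103729=3931341
2. interest=⌊3931341·179/10000⌋=70371; principal=175956-70371=105585; balance=3931341-105585=3825756
3. interest=⌊3825756·179/10000⌋=68481; principal=175956-68481=107475; balance=3825756-107475=3718281
4. interest=⌊3718281·179/10000⌋=66557; principal=175956-66557=109399; balance=3718281-109399=3608882
5. interest=⌊3608882·179/10000⌋=64598; principal=175956-64598=111358; balance=3608882-111358=3497524
6. interest=⌊3497524·179/10000⌋=62605; principal=175956-62605=113351; balance=3497524-113351=3384173
7. interest=⌊3384173·179/10000⌋=60576; principal=175956-60576=115380; balance=3384173-115380=3268793
8. interest=⌊3268793·179/10000⌋=58511; principal=175956-58511=117445; balance=3268793-117445=3151348
9. interest=⌊3151348·179/10000⌋=56409; principal=175956-56409=119547; balance=3151348-119547=3031801
10. interest=⌊3031801·179/10000⌋=54269; principal=175956-54269=121687; balance=3031801-121687=2910114
11. interest=⌊2910114·179/10000⌋=52091; principal=175956-52091=123865; balance=2910114-123865=2786249
12. interest=⌊2786249·179/10000⌋=49873; principal=175956-49873=126083; balance=2786249-126083=2660166
13. interest=⌊2660166·179/10000⌋=47616; principal=175956-47616=128340; balance=2660166-128340=2531826
14. interest=⌊2531826·179/10000⌋=45319; principal=175956-45319=130637; balance=2531826-130637=2401189
15. interest=⌊2401189·179/10000⌋=42981; principal=175956-42981=132975; balance=2401189-132975=2268214
16. interest=⌊2268214·179/10000⌋=40601; principal=175956-40601=135355; balance=2268214-135355=2132859
17. interest=⌊2132859·179/10000⌋=38178; principal=175956-38178=137778; balance=2132859-137778=1995081
18. interest=⌊1995081·179/10000⌋=35711; principal=175956-35711=140245; balance=1995081-140245=1854836
19. interest=⌊1854836·179/10000⌋=33201; principal=175956-33201=142755; balance=1854836-142755=1712081
20. interest=⌊1712081·179/10000⌋=30646; principal=175956-30646=145310; balance=1712081-145310=1566771
21. interest=⌊1566771·179/10000⌋=28045; principal=175956-28045=147911; balance=1566771-147911=1418860
22. interest=⌊1418860·179/10000⌋=25397; principal=175956-25397=150559; balance=1418860-150559=1268301
23. interest=⌊1268301·179/10000⌋=22702; principal=175956-22702=153254; balance=1268301-153254=1115047
24. interest=⌊1115047·179/10000⌋=19959; principal=175956-19959=155997; balance=1115047-155997=959050
25. interest=⌊959050·179/10000⌋=17166; principal=175956-17166=158790; balance=959050-158790=800260
26. interest=⌊800260·179/10000⌋=14324; principal=175956-14324=161632; balance=800260-161632=638628
27. interest=⌊638628·179/10000⌋=11431; principal=175956-11431=164525; balance=638628-164525=474103
28. interest=⌊474103·179/10000⌋=8486; principal=175956-8486=167470; balance=474103-167470=306633
29. interest=⌊306633·179/10000⌋=5488; principal=175956-5488=170468; balance=306633-170468=136165
30. interest=⌊136165·179/10000⌋=2437; principal=min(175956-2437,136165)=136165; balance=136165-136165=0

1 72227 103729 3931341
2 70371 105585 3825756
3 68481 107475 3718281
4 66557 109399 3608882
5 64598 111358 3497524
6 62605 113351 3384173
7 60576 115380 3268793
8 58511 117445 3151348
9 56409 119547 3031801
10 54269 121687 2910114
11 52091 123865 2786249
12 49873 126083 2660166
13 47616 128340 2531826
14 45319 130637 2401189
15 42981 132975 2268214
16 40601 135355 2132859
17 38178 137778 1995081
18 35711 140245 1854836
19 33201 142755 1712081
20 30646 145310 1566771
21 28045 147911 1418860
22 25397 150559 1268301
23 22702 153254 1115047
24 19959 155997 959050
25 17166 158790 800260
26 14324 161632 638628
27 11431 164525 474103
28 8486 167470 306633
29 5488 170468 136165
30 2437 136165 0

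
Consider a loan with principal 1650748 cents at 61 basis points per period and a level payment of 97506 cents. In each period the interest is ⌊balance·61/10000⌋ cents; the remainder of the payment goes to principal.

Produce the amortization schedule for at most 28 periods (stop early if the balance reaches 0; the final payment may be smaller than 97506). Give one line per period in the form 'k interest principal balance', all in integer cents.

1 10069 87437 1563311
2 9536 87970 1475341
3 8999 88507 1386834
4 8459 89047 1297787
5 7916 89590 1208197
6 7370 90136 1118061
7 6820 90686 1027375
8 6266 91240 936135
9 5710 91796 844339
10 5150 92356 751983
11 4587 92919 659064
12 4020 93486 565578
13 3450 94056 471522
14 2876 94630 376892
15 2299 95207 281685
16 1718 95788 185897
17 1133 96373 89524
18 546 89524 0

1. interest=⌊1650748·61/10000⌋=10069; principal=97506-10069=87437; balance=1650748-87437=1563311
2. interest=⌊1563311·61/10000⌋=9536; principal=97506-9536=87970; balance=1563311-87970=1475341
3. interest=⌊1475341·61/10000⌋=8999; principal=97506-8999=88507; balance=1475341-88507=1386834
4. interest=⌊1386834·61/10000⌋=8459; principal=97506-8459=89047; balance=1386834-89047=1297787
5. interest=⌊1297787·61/10000⌋=7916; principal=97506-7916=89590; balance=1297787-89590=1208197
6. interest=⌊1208197·61/10000⌋=7370; principal=97506-7370=90136; balance=1208197-90136=1118061
7. interest=⌊1118061·61/10000⌋=6820; principal=97506-6820=90686; balance=1118061-90686=1027375
8. interest=⌊1027375·61/10000⌋=6266; principal=97506-6266=91240; balance=1027375-91240=936135
9. interest=⌊936135·61/10000⌋=5710; principal=97506-5710=91796; balance=936135-91796=844339
10. interest=⌊844339·61/10000⌋=5150; principal=97506-5150=92356; balance=844339-92356=751983
11. interest=⌊751983·61/10000⌋=4587; principal=97506-4587=92919; balance=751983-92919=659064
12. interest=⌊659064·61/10000⌋=4020; principal=97506-4020=93486; balance=659064-93486=565578
13. interest=⌊565578·61/10000⌋=3450; principal=97506-3450=94056; balance=565578-94056=471522
14. interest=⌊471522·61/10000⌋=2876; principal=97506-2876=94630; balance=471522-94630=376892
15. interest=⌊376892·61/10000⌋=2299; principal=97506-2299=95207; balance=376892-95207=281685
16. interest=⌊281685·61/10000⌋=1718; principal=97506-1718=95788; balance=281685-95788=185897
17. interest=⌊185897·61/10000⌋=1133; principal=97506-1133=96373; balance=185897-96373=89524
18. interest=⌊89524·61/10000⌋=546; principal=min(97506-546,89524)=89524; balance=89524-89524=0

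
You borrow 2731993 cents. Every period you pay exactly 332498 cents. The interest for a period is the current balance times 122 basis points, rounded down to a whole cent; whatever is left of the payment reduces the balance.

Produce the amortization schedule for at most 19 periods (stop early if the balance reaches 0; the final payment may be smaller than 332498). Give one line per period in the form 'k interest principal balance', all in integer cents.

1 33330 299168 2432825
2 29680 302818 2130007
3 25986 306512 1823495
4 22246 310252 1513243
5 18461 314037 1199206
6 14630 317868 881338
7 10752 321746 559592
8 6827 325671 233921
9 2853 233921 0

1. interest=⌊2731993·122/10000⌋=33330; principal=332498-33330=299168; balance=2731993-299168=2432825
2. interest=⌊2432825·122/10000⌋=29680; principal=332498-29680=302818; balance=2432825-302818=2130007
3. interest=⌊2130007·122/10000⌋=25986; principal=332498-25986=306512; balance=2130007-306512=1823495
4. interest=⌊1823495·122/10000⌋=22246; principal=332498-22246=310252; balance=1823495-310252=1513243
5. interest=⌊1513243·122/10000⌋=18461; principal=332498-18461=314037; balance=1513243-314037=1199206
6. interest=⌊1199206·122/10000⌋=14630; principal=332498-14630=317868; balance=1199206-317868=881338
7. interest=⌊881338·122/10000⌋=10752; principal=332498-10752=321746; balance=881338-321746=559592
8. interest=⌊559592·122/10000⌋=6827; principal=332498-6827=325671; balance=559592-325671=233921
9. interest=⌊233921·122/10000⌋=2853; principal=min(332498-2853,233921)=233921; balance=233921-233921=0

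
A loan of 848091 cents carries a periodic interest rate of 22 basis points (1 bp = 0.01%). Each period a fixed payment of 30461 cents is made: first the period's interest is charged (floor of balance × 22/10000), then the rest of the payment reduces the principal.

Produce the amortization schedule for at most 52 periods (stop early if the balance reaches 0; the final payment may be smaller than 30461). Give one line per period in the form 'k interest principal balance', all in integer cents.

1 1865 28596 819495
2 1802 28659 790836
3 1739 28722 762114
4 1676 28785 733329
5 1613 28848 704481
6 1549 28912 675569
7 1486 28975 646594
8 1422 29039 617555
9 1358 29103 588452
10 1294 29167 559285
11 1230 29231 530054
12 1166 29295 500759
13 1101 29360 471399
14 1037 29424 441975
15 972 29489 412486
16 907 29554 382932
17 842 29619 353313
18 777 29684 323629
19 711 29750 293879
20 646 29815 264064
21 580 29881 234183
22 515 29946 204237
23 449 30012 174225
24 383 30078 144147
25 317 30144 114003
26 250 30211 83792
27 184 30277 53515
28 117 30344 23171
29 50 23171 0

1. interest=⌊848091·22/10000⌋=1865; principal=30461-1865=28596; balance=848091-28596=819495
2. interest=⌊819495·22/10000⌋=1802; principal=30461-1802=28659; balance=819495-28659=790836
3. interest=⌊790836·22/10000⌋=1739; principal=30461-1739=28722; balance=790836-28722=762114
4. interest=⌊762114·22/10000⌋=1676; principal=30461-1676=28785; balance=762114-28785=733329
5. interest=⌊733329·22/10000⌋=1613; principal=30461-1613=28848; balance=733329-28848=704481
6. interest=⌊704481·22/10000⌋=1549; principal=30461-1549=28912; balance=704481-28912=675569
7. interest=⌊675569·22/10000⌋=1486; principal=30461-1486=28975; balance=675569-28975=646594
8. interest=⌊646594·22/10000⌋=1422; principal=30461-1422=29039; balance=646594-29039=617555
9. interest=⌊617555·22/10000⌋=1358; principal=30461-1358=29103; balance=617555-29103=588452
10. interest=⌊588452·22/10000⌋=1294; principal=30461-1294=29167; balance=588452-29167=559285
11. interest=⌊559285·22/10000⌋=1230; principal=30461-1230=29231; balance=559285-29231=530054
12. interest=⌊530054·22/10000⌋=1166; principal=30461-1166=29295; balance=530054-29295=500759
13. interest=⌊500759·22/10000⌋=1101; principal=30461-1101=29360; balance=500759-29360=471399
14. interest=⌊471399·22/10000⌋=1037; principal=30461-1037=29424; balance=471399-29424=441975
15. interest=⌊441975·22/10000⌋=972; principal=30461-972=29489; balance=441975-29489=412486
16. interest=⌊412486·22/10000⌋=907; principal=30461-907=29554; balance=412486-29554=382932
17. interest=⌊382932·22/10000⌋=842; principal=30461-842=29619; balance=382932-29619=353313
18. interest=⌊353313·22/10000⌋=777; principal=30461-777=29684; balance=353313-29684=323629
19. interest=⌊323629·22/10000⌋=711; principal=30461-711=29750; balance=323629-29750=293879
20. interest=⌊293879·22/10000⌋=646; principal=30461-646=29815; balance=293879-29815=264064
21. interest=⌊264064·22/10000⌋=580; principal=30461-580=29881; balance=264064-29881=234183
22. interest=⌊234183·22/10000⌋=515; principal=30461-515=29946; balance=234183-29946=204237
23. interest=⌊204237·22/10000⌋=449; principal=30461-449=30012; balance=204237-30012=174225
24. interest=⌊174225·22/10000⌋=383; principal=30461-383=30078; balance=174225-30078=144147
25. interest=⌊144147·22/10000⌋=317; principal=30461-317=30144; balance=144147-30144=114003
26. interest=⌊114003·22/10000⌋=250; principal=30461-250=30211; balance=114003-30211=83792
27. interest=⌊83792·22/10000⌋=184; principal=30461-184=30277; balance=83792-30277=53515
28. interest=⌊53515·22/10000⌋=117; principal=30461-117=30344; balance=53515-30344=23171
29. interest=⌊23171·22/10000⌋=50; principal=min(30461-50,23171)=23171; balance=23171-23171=0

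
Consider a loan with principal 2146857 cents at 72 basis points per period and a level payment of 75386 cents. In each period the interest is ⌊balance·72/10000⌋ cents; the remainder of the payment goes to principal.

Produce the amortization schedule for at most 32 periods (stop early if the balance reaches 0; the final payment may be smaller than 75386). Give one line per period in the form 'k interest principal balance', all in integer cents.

1. interest=⌊2146857·72/10000⌋=15457; principal=75386-15457=59929; balance=2146857-59929=2086928
2. interest=⌊2086928·72/10000⌋=15025; principal=75386-15025=60361; balance=2086928-60361=2026567
3. interest=⌊2026567·72/10000⌋=14591; principal=75386-14591=60795; balance=2026567-60795=1965772
4. interest=⌊1965772·72/10000⌋=14153; principal=75386-14153=61233; balance=1965772-61233=1904539
5. interest=⌊1904539·72/10000⌋=13712; principal=75386-13712=61674; balance=1904539-61674=1842865
6. interest=⌊1842865·72/10000⌋=13268; principal=75386-13268=62118; balance=1842865-62118=1780747
7. interest=⌊1780747·72/10000⌋=12821; principal=75386-12821=62565; balance=1780747-62565=1718182
8. interest=⌊1718182·72/10000⌋=12370; principal=75386-12370=63016; balance=1718182-63016=1655166
9. interest=⌊1655166·72/10000⌋=11917; principal=75386-11917=63469; balance=1655166-63469=1591697
10. interest=⌊1591697·72/10000⌋=11460; principal=75386-11460=63926; balance=1591697-63926=1527771
11. interest=⌊1527771·72/10000⌋=10999; principal=75386-10999=64387; balance=1527771-64387=1463384
12. interest=⌊1463384·72/10000⌋=10536; principal=75386-10536=64850; balance=1463384-64850=1398534
13. interest=⌊1398534·72/10000⌋=10069; principal=75386-10069=65317; balance=1398534-65317=1333217
14. interest=⌊1333217·72/10000⌋=9599; principal=75386-9599=65787; balance=1333217-65787=1267430
15. interest=⌊1267430·72/10000⌋=9125; principal=75386-9125=66261; balance=1267430-66261=1201169
16. interest=⌊1201169·72/10000⌋=8648; principal=75386-8648=66738; balance=1201169-66738=1134431
17. interest=⌊1134431·72/10000⌋=8167; principal=75386-8167=67219; balance=1134431-67219=1067212
18. interest=⌊1067212·72/10000⌋=7683; principal=75386-7683=67703; balance=1067212-67703=999509
19. interest=⌊999509·72/10000⌋=7196; principal=75386-7196=68190; balance=999509-68190=931319
20. interest=⌊931319·72/10000⌋=6705; principal=75386-6705=68681; balance=931319-68681=862638
21. interest=⌊862638·72/10000⌋=6210; principal=75386-6210=69176; balance=862638-69176=793462
22. interest=⌊793462·72/10000⌋=5712; principal=75386-5712=69674; balance=793462-69674=723788
23. interest=⌊723788·72/10000⌋=5211; principal=75386-5211=70175; balance=723788-70175=653613
24. interest=⌊653613·72/10000⌋=4706; principal=75386-4706=70680; balance=653613-70680=582933
25. interest=⌊582933·72/10000⌋=4197; principal=75386-4197=71189; balance=582933-71189=511744
26. interest=⌊511744·72/10000⌋=3684; principal=75386-3684=71702; balance=511744-71702=440042
27. interest=⌊440042·72/10000⌋=3168; principal=75386-3168=72218; balance=440042-72218=367824
28. interest=⌊367824·72/10000⌋=2648; principal=75386-2648=72738; balance=367824-72738=295086
29. interest=⌊295086·72/10000⌋=2124; principal=75386-2124=73262; balance=295086-73262=221824
30. interest=⌊221824·72/10000⌋=1597; principal=75386-1597=73789; balance=221824-73789=148035
31. interest=⌊148035·72/10000⌋=1065; principal=75386-1065=74321; balance=148035-74321=73714
32. interest=⌊73714·72/10000⌋=530; principal=min(75386-530,73714)=73714; balance=73714-73714=0

1 15457 59929 2086928
2 15025 60361 2026567
3 14591 60795 1965772
4 14153 61233 1904539
5 13712 61674 1842865
6 13268 62118 1780747
7 12821 62565 1718182
8 12370 63016 1655166
9 11917 63469 1591697
10 11460 63926 1527771
11 10999 64387 1463384
12 10536 64850 1398534
13 10069 65317 1333217
14 9599 65787 1267430
15 9125 66261 1201169
16 8648 66738 1134431
17 8167 67219 1067212
18 7683 67703 999509
19 7196 68190 931319
20 6705 68681 862638
21 6210 69176 793462
22 5712 69674 723788
23 5211 70175 653613
24 4706 70680 582933
25 4197 71189 511744
26 3684 71702 440042
27 3168 72218 367824
28 2648 72738 295086
29 2124 73262 221824
30 1597 73789 148035
31 1065 74321 73714
32 530 73714 0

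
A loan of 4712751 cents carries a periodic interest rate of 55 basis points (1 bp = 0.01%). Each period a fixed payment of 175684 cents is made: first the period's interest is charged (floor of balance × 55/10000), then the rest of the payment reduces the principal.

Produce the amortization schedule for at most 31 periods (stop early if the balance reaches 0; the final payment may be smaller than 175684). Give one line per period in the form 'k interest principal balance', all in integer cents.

1 25920 149764 4562987
2 25096 150588 4412399
3 24268 151416 4260983
4 23435 152249 4108734
5 22598 153086 3955648
6 21756 153928 3801720
7 20909 154775 3646945
8 20058 155626 3491319
9 19202 156482 3334837
10 18341 157343 3177494
11 17476 158208 3019286
12 16606 159078 2860208
13 15731 159953 2700255
14 14851 160833 2539422
15 13966 161718 2377704
16 13077 162607 2215097
17 12183 163501 2051596
18 11283 164401 1887195
19 10379 165305 1721890
20 9470 166214 1555676
21 8556 167128 1388548
22 7637 168047 1220501
23 6712 168972 1051529
24 5783 169901 881628
25 4848 170836 710792
26 3909 171775 539017
27 2964 172720 366297
28 2014 173670 192627
29 1059 174625 18002
30 99 18002 0

1. interest=⌊4712751·55/10000⌋=25920; principal=175684-25920=149764; balance=4712751-149764=4562987
2. interest=⌊4562987·55/10000⌋=25096; principal=175684-25096=150588; balance=4562987-150588=4412399
3. interest=⌊4412399·55/10000⌋=24268; principal=175684-24268=151416; balance=4412399-151416=4260983
4. interest=⌊4260983·55/10000⌋=23435; principal=175684-23435=152249; balance=4260983-152249=4108734
5. interest=⌊4108734·55/10000⌋=22598; principal=175684-22598=153086; balance=4108734-153086=3955648
6. interest=⌊3955648·55/10000⌋=21756; principal=175684-21756=153928; balance=3955648-153928=3801720
7. interest=⌊3801720·55/10000⌋=20909; principal=175684-20909=154775; balance=3801720-154775=3646945
8. interest=⌊3646945·55/10000⌋=20058; principal=175684-20058=155626; balance=3646945-155626=3491319
9. interest=⌊3491319·55/10000⌋=19202; principal=175684-19202=156482; balance=3491319-156482=3334837
10. interest=⌊3334837·55/10000⌋=18341; principal=175684-18341=157343; balance=3334837-157343=3177494
11. interest=⌊3177494·55/10000⌋=17476; principal=175684-17476=158208; balance=3177494-158208=3019286
12. interest=⌊3019286·55/10000⌋=16606; principal=175684-16606=159078; balance=3019286-159078=2860208
13. interest=⌊2860208·55/10000⌋=15731; principal=175684-15731=159953; balance=2860208-159953=2700255
14. interest=⌊2700255·55/10000⌋=14851; principal=175684-14851=160833; balance=2700255-160833=2539422
15. interest=⌊2539422·55/10000⌋=13966; principal=175684-13966=161718; balance=2539422-161718=2377704
16. interest=⌊2377704·55/10000⌋=13077; principal=175684-13077=162607; balance=2377704-162607=2215097
17. interest=⌊2215097·55/10000⌋=12183; principal=175684-12183=163501; balance=2215097-163501=2051596
18. interest=⌊2051596·55/10000⌋=11283; principal=175684-11283=164401; balance=2051596-164401=1887195
19. interest=⌊1887195·55/10000⌋=10379; principal=175684-10379=165305; balance=1887195-165305=1721890
20. interest=⌊1721890·55/10000⌋=9470; principal=175684-9470=166214; balance=1721890-166214=1555676
21. interest=⌊1555676·55/10000⌋=8556; principal=175684-8556=167128; balance=1555676-167128=1388548
22. interest=⌊1388548·55/10000⌋=7637; principal=175684-7637=168047; balance=1388548-168047=1220501
23. interest=⌊1220501·55/10000⌋=6712; principal=175684-6712=168972; balance=1220501-168972=1051529
24. interest=⌊1051529·55/10000⌋=5783; principal=175684-5783=169901; balance=1051529-169901=881628
25. interest=⌊881628·55/10000⌋=4848; principal=175684-4848=170836; balance=881628-170836=710792
26. interest=⌊710792·55/10000⌋=3909; principal=175684-3909=171775; balance=710792-171775=539017
27. interest=⌊539017·55/10000⌋=2964; principal=175684-2964=172720; balance=539017-172720=366297
28. interest=⌊366297·55/10000⌋=2014; principal=175684-2014=173670; balance=366297-173670=192627
29. interest=⌊192627·55/10000⌋=1059; principal=175684-1059=174625; balance=192627-174625=18002
30. interest=⌊18002·55/10000⌋=99; principal=min(175684-99,18002)=18002; balance=18002-18002=0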